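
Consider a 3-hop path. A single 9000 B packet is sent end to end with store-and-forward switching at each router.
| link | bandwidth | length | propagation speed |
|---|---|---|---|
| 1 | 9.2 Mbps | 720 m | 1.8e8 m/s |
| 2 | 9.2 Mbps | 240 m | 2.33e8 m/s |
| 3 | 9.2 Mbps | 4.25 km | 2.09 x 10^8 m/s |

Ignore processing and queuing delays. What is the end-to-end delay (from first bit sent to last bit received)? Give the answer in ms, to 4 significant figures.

L = 9000 × 8 = 72000 bits.
Transmission delay per hop = L/R = 72000/9200000 = 7.82609 ms; 3 hops → 23.4783 ms.
Propagation delays (d/s per hop): 0.004, 0.00103004, 0.0203349 ms; sum = 0.025365 ms.
End-to-end = 23.50 ms.

23.50 ms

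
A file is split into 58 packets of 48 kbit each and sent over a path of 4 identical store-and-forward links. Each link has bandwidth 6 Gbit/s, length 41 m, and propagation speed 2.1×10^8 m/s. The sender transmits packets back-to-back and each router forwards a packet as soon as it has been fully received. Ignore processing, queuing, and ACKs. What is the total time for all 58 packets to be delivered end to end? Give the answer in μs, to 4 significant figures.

Per-hop transmission t_tx = L/R = 48000/6000000000 = 8 μs.
Per-hop propagation t_prop = 41/210000000 = 0.195238 μs.
Pipeline fill: first packet needs 4·t_tx to clear all hops; remaining 57 packets each add one t_tx.
Total = (4+58-1)·t_tx + 4·t_prop = 61·8 + 4·0.195238 = 488.8 μs.

488.8 μs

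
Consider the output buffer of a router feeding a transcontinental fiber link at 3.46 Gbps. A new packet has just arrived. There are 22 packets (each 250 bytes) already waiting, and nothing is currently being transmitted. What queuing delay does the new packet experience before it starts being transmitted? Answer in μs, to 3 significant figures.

Each queued packet: L/R = 2000/3460000000 = 0.578035 μs.
22 queued → 12.7168 μs.
Queuing delay = 12.7 μs.

12.7 μs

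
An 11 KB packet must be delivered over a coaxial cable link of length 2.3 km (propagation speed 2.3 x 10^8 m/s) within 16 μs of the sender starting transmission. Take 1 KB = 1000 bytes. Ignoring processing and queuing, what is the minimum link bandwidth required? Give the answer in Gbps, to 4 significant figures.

L = 88000 bits.
Propagation delay = 2300 / 2.3e+08 = 10 μs.
Transmission budget = 16 − 10 = 6 μs.
R ≥ L / t_tx = 88000 bits / 6e-06 s = 14.67 Gbps.

14.67 Gbps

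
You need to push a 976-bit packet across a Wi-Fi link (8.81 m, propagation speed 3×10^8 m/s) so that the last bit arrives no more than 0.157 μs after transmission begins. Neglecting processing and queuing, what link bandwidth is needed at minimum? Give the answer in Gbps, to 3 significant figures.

Propagation delay = 8.81 / 300000000 = 0.0293667 μs.
Transmission budget = 0.157 − 0.0293667 = 0.127633 μs.
R ≥ L / t_tx = 976 bits / 1.27633e-07 s = 7.65 Gbps.

7.65 Gbps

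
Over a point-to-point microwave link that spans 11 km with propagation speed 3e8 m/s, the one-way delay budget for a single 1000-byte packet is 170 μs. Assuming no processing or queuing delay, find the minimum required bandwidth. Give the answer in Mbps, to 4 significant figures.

L = 8000 bits.
Propagation delay = 11000 / 300000000 = 36.6667 μs.
Transmission budget = 170 − 36.6667 = 133.333 μs.
R ≥ L / t_tx = 8000 bits / 0.000133333 s = 60.00 Mbps.

60.00 Mbps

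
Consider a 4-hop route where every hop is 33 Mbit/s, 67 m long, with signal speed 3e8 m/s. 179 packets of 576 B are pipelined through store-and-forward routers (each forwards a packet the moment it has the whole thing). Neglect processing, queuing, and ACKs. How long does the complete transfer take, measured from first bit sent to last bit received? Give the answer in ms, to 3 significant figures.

Per-hop transmission t_tx = L/R = 4608/33000000 = 0.139636 ms.
Per-hop propagation t_prop = 67/300000000 = 0.000223333 ms.
Pipeline fill: first packet needs 4·t_tx to clear all hops; remaining 178 packets each add one t_tx.
Total = (4+179-1)·t_tx + 4·t_prop = 182·0.139636 + 4·0.000223333 = 25.4 ms.

25.4 ms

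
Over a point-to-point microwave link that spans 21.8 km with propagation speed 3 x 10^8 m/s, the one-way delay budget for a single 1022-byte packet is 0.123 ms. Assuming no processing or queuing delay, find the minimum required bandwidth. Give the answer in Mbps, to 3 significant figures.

162 Mbps

L = 8176 bits.
Propagation delay = 21800 / 300000000 = 0.0726667 ms.
Transmission budget = 0.123 − 0.0726667 = 0.0503333 ms.
R ≥ L / t_tx = 8176 bits / 5.03333e-05 s = 162 Mbps.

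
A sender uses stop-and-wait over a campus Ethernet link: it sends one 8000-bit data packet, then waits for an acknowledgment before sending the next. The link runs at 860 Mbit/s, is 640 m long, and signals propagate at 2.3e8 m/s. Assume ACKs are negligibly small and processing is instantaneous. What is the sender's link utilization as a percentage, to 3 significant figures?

t_tx = L/R = 8000/860000000 = 9.30233e-06 s.
t_prop = 640/2.3e+08 = 2.78261e-06 s; RTT = 5.56522e-06 s.
Cycle = t_tx + RTT = 1.48675e-05 s.
Utilization = t_tx / cycle = 9.30233e-06/1.48675e-05 = 62.6 %.

62.6 %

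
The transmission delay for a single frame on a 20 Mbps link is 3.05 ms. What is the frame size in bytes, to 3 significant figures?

7630 bytes

L = R × t_tx = 20000000 b/s × 0.00305 s = 61000 bits.
In bytes: 61000 / 8 = 7630 bytes.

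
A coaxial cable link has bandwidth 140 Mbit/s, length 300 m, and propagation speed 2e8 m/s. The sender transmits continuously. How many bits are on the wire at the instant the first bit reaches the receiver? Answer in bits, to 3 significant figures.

210 bits

Propagation delay = 300 / 200000000 = 1.5e-06 s.
BDP = R × t_prop = 140000000 × 1.5e-06 = 210 bits.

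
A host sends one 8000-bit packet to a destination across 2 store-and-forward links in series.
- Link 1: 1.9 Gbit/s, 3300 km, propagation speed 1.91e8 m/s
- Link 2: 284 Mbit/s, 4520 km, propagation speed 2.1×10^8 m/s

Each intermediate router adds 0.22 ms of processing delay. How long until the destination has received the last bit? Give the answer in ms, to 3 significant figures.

Transmission delays (L/R per hop): 0.00421053, 0.028169 ms; sum = 0.0323795 ms.
Propagation delays (d/s per hop): 17.2775, 21.5238 ms; sum = 38.8013 ms.
Processing at 1 router(s): 1 × 0.22 ms = 0.22 ms.
End-to-end = 39.1 ms.

39.1 ms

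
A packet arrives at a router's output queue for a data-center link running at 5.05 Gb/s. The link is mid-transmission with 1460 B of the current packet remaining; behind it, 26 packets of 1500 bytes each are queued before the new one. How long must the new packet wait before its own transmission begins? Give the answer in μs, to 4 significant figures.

64.10 μs

Each queued packet: L/R = 12000/5050000000 = 2.37624 μs.
26 queued → 61.7822 μs.
Plus remaining 11680 bits of current packet: 2.31287 μs.
Queuing delay = 64.10 μs.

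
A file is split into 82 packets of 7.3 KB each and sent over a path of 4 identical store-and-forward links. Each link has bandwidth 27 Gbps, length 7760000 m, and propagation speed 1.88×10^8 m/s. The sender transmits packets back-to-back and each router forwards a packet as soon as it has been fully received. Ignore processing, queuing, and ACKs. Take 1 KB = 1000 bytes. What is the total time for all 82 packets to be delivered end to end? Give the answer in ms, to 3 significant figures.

Per-hop transmission t_tx = L/R = 58400/27000000000 = 0.00216296 ms.
Per-hop propagation t_prop = 7760000/188000000 = 41.2766 ms.
Pipeline fill: first packet needs 4·t_tx to clear all hops; remaining 81 packets each add one t_tx.
Total = (4+82-1)·t_tx + 4·t_prop = 85·0.00216296 + 4·41.2766 = 165 ms.

165 ms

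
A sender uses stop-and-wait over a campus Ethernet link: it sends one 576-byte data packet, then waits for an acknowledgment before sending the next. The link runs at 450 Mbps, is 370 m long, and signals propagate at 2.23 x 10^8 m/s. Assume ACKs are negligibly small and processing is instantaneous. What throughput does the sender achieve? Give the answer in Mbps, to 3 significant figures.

t_tx = L/R = 4608/450000000 = 1.024e-05 s.
t_prop = 370/223000000 = 1.65919e-06 s; RTT = 3.31839e-06 s.
Cycle = t_tx + RTT = 1.35584e-05 s.
Throughput = L / cycle = 4608 / 1.35584e-05 = 340 Mbps.

340 Mbps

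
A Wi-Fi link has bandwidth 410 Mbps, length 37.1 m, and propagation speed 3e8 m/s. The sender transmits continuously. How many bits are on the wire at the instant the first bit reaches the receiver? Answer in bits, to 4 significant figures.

Propagation delay = 37.1 / 300000000 = 1.23667e-07 s.
BDP = R × t_prop = 410000000 × 1.23667e-07 = 50.7033 bits.

50.70 bits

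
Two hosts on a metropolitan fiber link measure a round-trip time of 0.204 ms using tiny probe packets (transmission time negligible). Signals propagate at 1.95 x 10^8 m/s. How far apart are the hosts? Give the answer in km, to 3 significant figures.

One-way propagation = RTT/2 = 0.102 ms.
d = s × t = 195000000 × 0.000102 = 19.9 km.

19.9 km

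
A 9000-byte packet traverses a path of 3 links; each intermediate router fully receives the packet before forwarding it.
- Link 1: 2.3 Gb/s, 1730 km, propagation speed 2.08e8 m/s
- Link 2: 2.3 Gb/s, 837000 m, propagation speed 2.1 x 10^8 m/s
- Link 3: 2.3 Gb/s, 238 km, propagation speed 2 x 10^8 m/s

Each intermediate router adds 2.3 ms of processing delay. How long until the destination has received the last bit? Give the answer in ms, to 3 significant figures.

18.2 ms

L = 9000 × 8 = 72000 bits.
Transmission delay per hop = L/R = 72000/2300000000 = 0.0313043 ms; 3 hops → 0.093913 ms.
Propagation delays (d/s per hop): 8.31731, 3.98571, 1.19 ms; sum = 13.493 ms.
Processing at 2 router(s): 2 × 2.3 ms = 4.6 ms.
End-to-end = 18.2 ms.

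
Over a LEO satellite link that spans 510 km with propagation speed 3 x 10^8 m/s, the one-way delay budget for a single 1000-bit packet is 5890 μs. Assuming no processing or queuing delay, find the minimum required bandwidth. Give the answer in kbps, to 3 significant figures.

239 kbps

Propagation delay = 510000 / 300000000 = 1700 μs.
Transmission budget = 5890 − 1700 = 4190 μs.
R ≥ L / t_tx = 1000 bits / 0.00419 s = 239 kbps.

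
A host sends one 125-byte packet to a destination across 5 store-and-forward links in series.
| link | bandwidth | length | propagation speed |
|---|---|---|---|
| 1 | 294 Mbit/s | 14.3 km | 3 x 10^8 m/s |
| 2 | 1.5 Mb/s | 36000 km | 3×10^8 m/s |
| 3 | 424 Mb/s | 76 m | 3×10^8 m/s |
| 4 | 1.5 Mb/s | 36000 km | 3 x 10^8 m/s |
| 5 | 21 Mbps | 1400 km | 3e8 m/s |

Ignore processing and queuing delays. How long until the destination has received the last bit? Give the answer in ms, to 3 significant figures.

246 ms

L = 125 × 8 = 1000 bits.
Transmission delays (L/R per hop): 0.00340136, 0.666667, 0.00235849, 0.666667, 0.047619 ms; sum = 1.38671 ms.
Propagation delays (d/s per hop): 0.0476667, 120, 0.000253333, 120, 4.66667 ms; sum = 244.715 ms.
End-to-end = 246 ms.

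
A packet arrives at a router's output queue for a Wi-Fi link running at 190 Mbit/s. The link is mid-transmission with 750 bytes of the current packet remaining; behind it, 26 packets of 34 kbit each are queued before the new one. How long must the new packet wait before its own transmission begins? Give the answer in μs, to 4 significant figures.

4684 μs

Each queued packet: L/R = 34000/190000000 = 178.947 μs.
26 queued → 4652.63 μs.
Plus remaining 6000 bits of current packet: 31.5789 μs.
Queuing delay = 4684 μs.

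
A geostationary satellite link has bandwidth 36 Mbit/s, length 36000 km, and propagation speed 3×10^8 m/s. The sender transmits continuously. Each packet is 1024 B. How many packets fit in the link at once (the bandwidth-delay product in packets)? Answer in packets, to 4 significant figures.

Propagation delay = 36000000 / 300000000 = 0.12 s.
BDP = R × t_prop = 36000000 × 0.12 = 4320000 bits.
In packets of 8192 bits: 527.3 packets.

527.3 packets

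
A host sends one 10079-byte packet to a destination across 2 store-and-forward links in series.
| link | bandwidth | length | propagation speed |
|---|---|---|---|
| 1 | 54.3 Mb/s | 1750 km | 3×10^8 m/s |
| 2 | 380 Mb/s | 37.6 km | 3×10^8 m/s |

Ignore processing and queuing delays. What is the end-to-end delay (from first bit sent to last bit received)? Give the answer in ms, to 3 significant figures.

L = 10079 × 8 = 80632 bits.
Transmission delays (L/R per hop): 1.48494, 0.212189 ms; sum = 1.69713 ms.
Propagation delays (d/s per hop): 5.83333, 0.125333 ms; sum = 5.95867 ms.
End-to-end = 7.66 ms.

7.66 ms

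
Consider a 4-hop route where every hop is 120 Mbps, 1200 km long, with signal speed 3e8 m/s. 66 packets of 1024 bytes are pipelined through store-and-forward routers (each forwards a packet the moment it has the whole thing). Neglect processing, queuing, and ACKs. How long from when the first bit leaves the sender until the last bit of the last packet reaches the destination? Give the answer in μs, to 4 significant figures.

20710 μs

Per-hop transmission t_tx = L/R = 8192/120000000 = 68.2667 μs.
Per-hop propagation t_prop = 1200000/300000000 = 4000 μs.
Pipeline fill: first packet needs 4·t_tx to clear all hops; remaining 65 packets each add one t_tx.
Total = (4+66-1)·t_tx + 4·t_prop = 69·68.2667 + 4·4000 = 20710 μs.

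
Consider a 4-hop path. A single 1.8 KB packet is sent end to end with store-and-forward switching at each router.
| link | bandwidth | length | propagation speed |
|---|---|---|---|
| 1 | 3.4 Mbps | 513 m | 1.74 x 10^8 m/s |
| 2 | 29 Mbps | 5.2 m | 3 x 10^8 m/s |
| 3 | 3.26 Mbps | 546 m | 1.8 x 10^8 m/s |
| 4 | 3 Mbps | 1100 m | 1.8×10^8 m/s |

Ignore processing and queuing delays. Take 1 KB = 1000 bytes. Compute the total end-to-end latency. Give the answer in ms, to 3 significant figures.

L = 14400 bits.
Transmission delays (L/R per hop): 4.23529, 0.496552, 4.41718, 4.8 ms; sum = 13.949 ms.
Propagation delays (d/s per hop): 0.00294828, 1.73333e-05, 0.00303333, 0.00611111 ms; sum = 0.0121101 ms.
End-to-end = 14.0 ms.

14.0 ms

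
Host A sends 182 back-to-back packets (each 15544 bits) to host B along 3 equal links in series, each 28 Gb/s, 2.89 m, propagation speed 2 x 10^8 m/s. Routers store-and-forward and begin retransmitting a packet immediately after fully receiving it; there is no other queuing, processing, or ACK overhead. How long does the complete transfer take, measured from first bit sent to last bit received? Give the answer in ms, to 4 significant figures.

0.1022 ms

Per-hop transmission t_tx = L/R = 15544/28000000000 = 0.000555143 ms.
Per-hop propagation t_prop = 2.89/200000000 = 1.445e-05 ms.
Pipeline fill: first packet needs 3·t_tx to clear all hops; remaining 181 packets each add one t_tx.
Total = (3+182-1)·t_tx + 3·t_prop = 184·0.000555143 + 3·1.445e-05 = 0.1022 ms.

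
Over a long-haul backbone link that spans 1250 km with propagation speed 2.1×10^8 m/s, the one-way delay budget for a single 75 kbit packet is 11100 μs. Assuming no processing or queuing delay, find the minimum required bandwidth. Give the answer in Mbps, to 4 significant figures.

Propagation delay = 1250000 / 210000000 = 5952.38 μs.
Transmission budget = 11100 − 5952.38 = 5147.62 μs.
R ≥ L / t_tx = 75000 bits / 0.00514762 s = 14.57 Mbps.

14.57 Mbps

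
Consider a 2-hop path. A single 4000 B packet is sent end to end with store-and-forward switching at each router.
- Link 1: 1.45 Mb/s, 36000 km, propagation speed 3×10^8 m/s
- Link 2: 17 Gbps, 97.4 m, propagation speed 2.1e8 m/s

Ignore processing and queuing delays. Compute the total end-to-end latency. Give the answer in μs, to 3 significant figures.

L = 4000 × 8 = 32000 bits.
Transmission delays (L/R per hop): 22069, 1.88235 μs; sum = 22070.8 μs.
Propagation delays (d/s per hop): 120000, 0.46381 μs; sum = 120000 μs.
End-to-end = 142000 μs.

142000 μs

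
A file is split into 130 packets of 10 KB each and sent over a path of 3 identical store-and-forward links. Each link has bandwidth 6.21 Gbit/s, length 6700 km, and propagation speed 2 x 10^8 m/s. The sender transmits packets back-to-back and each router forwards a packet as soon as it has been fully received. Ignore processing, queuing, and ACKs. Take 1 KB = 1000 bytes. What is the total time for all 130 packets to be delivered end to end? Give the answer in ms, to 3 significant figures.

102 ms

Per-hop transmission t_tx = L/R = 80000/6210000000 = 0.0128824 ms.
Per-hop propagation t_prop = 6700000/200000000 = 33.5 ms.
Pipeline fill: first packet needs 3·t_tx to clear all hops; remaining 129 packets each add one t_tx.
Total = (3+130-1)·t_tx + 3·t_prop = 132·0.0128824 + 3·33.5 = 102 ms.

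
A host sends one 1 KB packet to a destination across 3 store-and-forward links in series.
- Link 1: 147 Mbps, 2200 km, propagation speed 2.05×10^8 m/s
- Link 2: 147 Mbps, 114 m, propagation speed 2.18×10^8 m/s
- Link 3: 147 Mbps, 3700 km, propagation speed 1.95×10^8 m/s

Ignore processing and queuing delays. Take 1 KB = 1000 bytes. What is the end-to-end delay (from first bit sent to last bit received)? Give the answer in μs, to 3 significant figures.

L = 8000 bits.
Transmission delay per hop = L/R = 8000/147000000 = 54.4218 μs; 3 hops → 163.265 μs.
Propagation delays (d/s per hop): 10731.7, 0.522936, 18974.4 μs; sum = 29706.6 μs.
End-to-end = 29900 μs.

29900 μs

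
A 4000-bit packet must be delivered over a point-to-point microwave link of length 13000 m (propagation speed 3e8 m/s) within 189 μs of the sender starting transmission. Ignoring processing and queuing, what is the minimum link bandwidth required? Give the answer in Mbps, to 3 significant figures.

27.5 Mbps

Propagation delay = 13000 / 300000000 = 43.3333 μs.
Transmission budget = 189 − 43.3333 = 145.667 μs.
R ≥ L / t_tx = 4000 bits / 0.000145667 s = 27.5 Mbps.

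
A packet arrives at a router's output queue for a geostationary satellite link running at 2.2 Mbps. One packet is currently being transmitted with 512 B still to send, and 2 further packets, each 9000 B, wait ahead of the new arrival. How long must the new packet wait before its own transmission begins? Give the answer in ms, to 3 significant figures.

67.3 ms

Each queued packet: L/R = 72000/2200000 = 32.7273 ms.
2 queued → 65.4545 ms.
Plus remaining 4096 bits of current packet: 1.86182 ms.
Queuing delay = 67.3 ms.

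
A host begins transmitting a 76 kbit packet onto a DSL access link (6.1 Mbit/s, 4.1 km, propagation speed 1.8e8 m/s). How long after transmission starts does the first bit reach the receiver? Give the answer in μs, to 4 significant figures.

First bit experiences only propagation delay: d/s = 4100/180000000 = 22.78 μs.

22.78 μs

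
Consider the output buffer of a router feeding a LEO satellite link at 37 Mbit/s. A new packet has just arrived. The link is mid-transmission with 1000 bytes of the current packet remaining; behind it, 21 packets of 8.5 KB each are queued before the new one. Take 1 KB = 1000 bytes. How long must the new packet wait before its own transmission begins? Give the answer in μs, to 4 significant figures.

38810 μs

Each queued packet: L/R = 68000/37000000 = 1837.84 μs.
21 queued → 38594.6 μs.
Plus remaining 8000 bits of current packet: 216.216 μs.
Queuing delay = 38810 μs.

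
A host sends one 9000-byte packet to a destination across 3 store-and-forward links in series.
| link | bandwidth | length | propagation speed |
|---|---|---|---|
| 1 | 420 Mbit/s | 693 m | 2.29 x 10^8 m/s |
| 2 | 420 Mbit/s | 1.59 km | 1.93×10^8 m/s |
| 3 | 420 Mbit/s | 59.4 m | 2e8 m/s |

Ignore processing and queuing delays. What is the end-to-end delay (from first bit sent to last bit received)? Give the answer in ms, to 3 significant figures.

L = 9000 × 8 = 72000 bits.
Transmission delay per hop = L/R = 72000/420000000 = 0.171429 ms; 3 hops → 0.514286 ms.
Propagation delays (d/s per hop): 0.0030262, 0.00823834, 0.000297 ms; sum = 0.0115615 ms.
End-to-end = 0.526 ms.

0.526 ms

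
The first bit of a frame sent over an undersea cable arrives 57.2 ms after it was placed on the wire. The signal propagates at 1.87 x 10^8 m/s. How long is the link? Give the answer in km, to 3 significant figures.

10700 km

d = s × t_prop = 187000000 × 0.0572 = 10700 km.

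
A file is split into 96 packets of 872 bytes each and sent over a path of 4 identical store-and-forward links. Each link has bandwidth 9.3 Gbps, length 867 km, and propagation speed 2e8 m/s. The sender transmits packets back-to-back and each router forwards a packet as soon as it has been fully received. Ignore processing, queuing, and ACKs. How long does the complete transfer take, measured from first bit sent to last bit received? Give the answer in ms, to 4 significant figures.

Per-hop transmission t_tx = L/R = 6976/9300000000 = 0.000750108 ms.
Per-hop propagation t_prop = 867000/200000000 = 4.335 ms.
Pipeline fill: first packet needs 4·t_tx to clear all hops; remaining 95 packets each add one t_tx.
Total = (4+96-1)·t_tx + 4·t_prop = 99·0.000750108 + 4·4.335 = 17.41 ms.

17.41 ms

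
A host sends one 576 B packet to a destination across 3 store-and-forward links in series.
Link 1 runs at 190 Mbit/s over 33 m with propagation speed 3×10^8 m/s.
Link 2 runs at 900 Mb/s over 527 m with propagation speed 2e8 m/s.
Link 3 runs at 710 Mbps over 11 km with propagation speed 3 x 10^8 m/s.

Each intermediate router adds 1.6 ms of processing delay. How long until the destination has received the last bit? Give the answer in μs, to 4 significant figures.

L = 576 × 8 = 4608 bits.
Transmission delays (L/R per hop): 24.2526, 5.12, 6.49014 μs; sum = 35.8628 μs.
Propagation delays (d/s per hop): 0.11, 2.635, 36.6667 μs; sum = 39.4117 μs.
Processing at 2 router(s): 2 × 1.6 ms = 3200 μs.
End-to-end = 3275 μs.

3275 μs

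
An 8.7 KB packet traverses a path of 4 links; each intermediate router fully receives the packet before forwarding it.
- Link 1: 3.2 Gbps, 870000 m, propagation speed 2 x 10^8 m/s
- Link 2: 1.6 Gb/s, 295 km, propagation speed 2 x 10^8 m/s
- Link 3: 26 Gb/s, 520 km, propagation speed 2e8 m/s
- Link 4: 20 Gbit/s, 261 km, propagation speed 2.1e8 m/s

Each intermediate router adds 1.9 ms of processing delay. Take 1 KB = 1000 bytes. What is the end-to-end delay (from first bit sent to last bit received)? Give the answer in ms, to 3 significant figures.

L = 69600 bits.
Transmission delays (L/R per hop): 0.02175, 0.0435, 0.00267692, 0.00348 ms; sum = 0.0714069 ms.
Propagation delays (d/s per hop): 4.35, 1.475, 2.6, 1.24286 ms; sum = 9.66786 ms.
Processing at 3 router(s): 3 × 1.9 ms = 5.7 ms.
End-to-end = 15.4 ms.

15.4 ms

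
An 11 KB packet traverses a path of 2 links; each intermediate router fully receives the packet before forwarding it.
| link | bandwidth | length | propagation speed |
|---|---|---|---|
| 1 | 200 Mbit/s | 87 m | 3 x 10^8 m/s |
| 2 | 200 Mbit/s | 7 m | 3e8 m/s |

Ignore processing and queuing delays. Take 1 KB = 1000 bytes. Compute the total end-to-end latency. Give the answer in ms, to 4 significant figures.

L = 88000 bits.
Transmission delay per hop = L/R = 88000/200000000 = 0.44 ms; 2 hops → 0.88 ms.
Propagation delays (d/s per hop): 0.00029, 2.33333e-05 ms; sum = 0.000313333 ms.
End-to-end = 0.8803 ms.

0.8803 ms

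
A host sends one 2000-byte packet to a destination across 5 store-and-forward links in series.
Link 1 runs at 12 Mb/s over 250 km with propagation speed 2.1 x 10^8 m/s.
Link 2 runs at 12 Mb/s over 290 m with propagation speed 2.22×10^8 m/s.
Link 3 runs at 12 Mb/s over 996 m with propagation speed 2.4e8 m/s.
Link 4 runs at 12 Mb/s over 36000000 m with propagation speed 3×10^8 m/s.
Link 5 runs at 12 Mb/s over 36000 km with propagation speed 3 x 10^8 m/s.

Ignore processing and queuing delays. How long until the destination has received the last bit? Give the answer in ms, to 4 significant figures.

247.9 ms

L = 2000 × 8 = 16000 bits.
Transmission delay per hop = L/R = 16000/12000000 = 1.33333 ms; 5 hops → 6.66667 ms.
Propagation delays (d/s per hop): 1.19048, 0.00130631, 0.00415, 120, 120 ms; sum = 241.196 ms.
End-to-end = 247.9 ms.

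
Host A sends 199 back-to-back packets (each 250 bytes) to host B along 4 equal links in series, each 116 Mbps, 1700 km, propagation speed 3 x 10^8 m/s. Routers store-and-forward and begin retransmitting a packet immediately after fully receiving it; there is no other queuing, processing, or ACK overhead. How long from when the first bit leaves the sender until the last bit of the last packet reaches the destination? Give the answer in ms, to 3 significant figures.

26.1 ms

Per-hop transmission t_tx = L/R = 2000/116000000 = 0.0172414 ms.
Per-hop propagation t_prop = 1700000/300000000 = 5.66667 ms.
Pipeline fill: first packet needs 4·t_tx to clear all hops; remaining 198 packets each add one t_tx.
Total = (4+199-1)·t_tx + 4·t_prop = 202·0.0172414 + 4·5.66667 = 26.1 ms.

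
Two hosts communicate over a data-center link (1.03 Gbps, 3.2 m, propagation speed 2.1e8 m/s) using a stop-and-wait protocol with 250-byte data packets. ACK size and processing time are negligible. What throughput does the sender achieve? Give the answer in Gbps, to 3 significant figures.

1.01 Gbps

t_tx = L/R = 2000/1030000000 = 1.94175e-06 s.
t_prop = 3.2/210000000 = 1.52381e-08 s; RTT = 3.04762e-08 s.
Cycle = t_tx + RTT = 1.97222e-06 s.
Throughput = L / cycle = 2000 / 1.97222e-06 = 1.01 Gbps.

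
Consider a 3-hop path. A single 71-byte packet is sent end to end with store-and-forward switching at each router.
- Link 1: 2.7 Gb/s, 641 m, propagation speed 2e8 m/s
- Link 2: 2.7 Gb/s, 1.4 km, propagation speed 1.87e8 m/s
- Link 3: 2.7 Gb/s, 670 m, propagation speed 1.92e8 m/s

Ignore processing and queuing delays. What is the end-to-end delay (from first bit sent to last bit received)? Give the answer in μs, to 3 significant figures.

14.8 μs

L = 71 × 8 = 568 bits.
Transmission delay per hop = L/R = 568/2700000000 = 0.21037 μs; 3 hops → 0.631111 μs.
Propagation delays (d/s per hop): 3.205, 7.48663, 3.48958 μs; sum = 14.1812 μs.
End-to-end = 14.8 μs.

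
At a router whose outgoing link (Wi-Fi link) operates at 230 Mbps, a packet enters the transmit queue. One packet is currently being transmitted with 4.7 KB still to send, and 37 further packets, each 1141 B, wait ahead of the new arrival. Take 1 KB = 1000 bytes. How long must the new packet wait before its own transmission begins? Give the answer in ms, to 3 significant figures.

1.63 ms

Each queued packet: L/R = 9128/230000000 = 0.039687 ms.
37 queued → 1.46842 ms.
Plus remaining 37600 bits of current packet: 0.163478 ms.
Queuing delay = 1.63 ms.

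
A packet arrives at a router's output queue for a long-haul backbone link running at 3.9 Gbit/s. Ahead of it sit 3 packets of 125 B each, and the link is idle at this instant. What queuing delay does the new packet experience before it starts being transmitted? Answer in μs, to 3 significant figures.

0.769 μs

Each queued packet: L/R = 1000/3900000000 = 0.25641 μs.
3 queued → 0.769231 μs.
Queuing delay = 0.769 μs.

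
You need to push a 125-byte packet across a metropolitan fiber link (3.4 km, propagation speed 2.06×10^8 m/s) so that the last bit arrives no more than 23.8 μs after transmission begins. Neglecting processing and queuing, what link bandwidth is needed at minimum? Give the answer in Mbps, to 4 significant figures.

137.1 Mbps

L = 1000 bits.
Propagation delay = 3400 / 206000000 = 16.5049 μs.
Transmission budget = 23.8 − 16.5049 = 7.29515 μs.
R ≥ L / t_tx = 1000 bits / 7.29515e-06 s = 137.1 Mbps.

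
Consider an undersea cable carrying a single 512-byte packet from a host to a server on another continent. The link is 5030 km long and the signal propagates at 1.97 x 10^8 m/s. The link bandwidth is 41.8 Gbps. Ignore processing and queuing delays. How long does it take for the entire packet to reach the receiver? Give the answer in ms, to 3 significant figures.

L = 512 × 8 = 4096 bits.
Transmission delay = L/R = 4096 / 41800000000 = 9.79904e-05 ms.
Propagation delay = d/s = 5030000 m / 197000000 m/s = 25.533 ms.
Total = 25.5 ms.

25.5 ms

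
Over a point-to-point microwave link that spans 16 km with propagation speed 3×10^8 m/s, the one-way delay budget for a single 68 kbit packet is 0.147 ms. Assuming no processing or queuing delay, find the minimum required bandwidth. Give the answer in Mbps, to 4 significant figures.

726.0 Mbps

Propagation delay = 16000 / 300000000 = 0.0533333 ms.
Transmission budget = 0.147 − 0.0533333 = 0.0936667 ms.
R ≥ L / t_tx = 68000 bits / 9.36667e-05 s = 726.0 Mbps.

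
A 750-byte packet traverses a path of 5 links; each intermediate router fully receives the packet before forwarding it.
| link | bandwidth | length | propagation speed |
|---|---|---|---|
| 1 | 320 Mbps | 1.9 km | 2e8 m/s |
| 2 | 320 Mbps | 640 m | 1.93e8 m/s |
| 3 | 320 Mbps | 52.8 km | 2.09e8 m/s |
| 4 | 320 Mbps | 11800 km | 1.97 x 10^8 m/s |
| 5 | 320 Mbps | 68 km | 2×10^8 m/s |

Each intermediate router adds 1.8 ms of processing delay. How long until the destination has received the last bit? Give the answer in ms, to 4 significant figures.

67.80 ms

L = 750 × 8 = 6000 bits.
Transmission delay per hop = L/R = 6000/320000000 = 0.01875 ms; 5 hops → 0.09375 ms.
Propagation delays (d/s per hop): 0.0095, 0.00331606, 0.252632, 59.8985, 0.34 ms; sum = 60.5039 ms.
Processing at 4 router(s): 4 × 1.8 ms = 7.2 ms.
End-to-end = 67.80 ms.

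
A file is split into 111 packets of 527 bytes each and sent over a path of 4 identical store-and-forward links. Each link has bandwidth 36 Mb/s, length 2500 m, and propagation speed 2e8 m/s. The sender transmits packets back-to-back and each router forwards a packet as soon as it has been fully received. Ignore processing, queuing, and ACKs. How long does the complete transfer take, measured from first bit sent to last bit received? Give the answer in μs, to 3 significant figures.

Per-hop transmission t_tx = L/R = 4216/36000000 = 117.111 μs.
Per-hop propagation t_prop = 2500/200000000 = 12.5 μs.
Pipeline fill: first packet needs 4·t_tx to clear all hops; remaining 110 packets each add one t_tx.
Total = (4+111-1)·t_tx + 4·t_prop = 114·117.111 + 4·12.5 = 13400 μs.

13400 μs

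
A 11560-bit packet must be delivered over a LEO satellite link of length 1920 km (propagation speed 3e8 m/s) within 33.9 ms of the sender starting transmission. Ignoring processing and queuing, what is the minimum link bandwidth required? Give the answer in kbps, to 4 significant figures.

420.4 kbps

Propagation delay = 1920000 / 300000000 = 6.4 ms.
Transmission budget = 33.9 − 6.4 = 27.5 ms.
R ≥ L / t_tx = 11560 bits / 0.0275 s = 420.4 kbps.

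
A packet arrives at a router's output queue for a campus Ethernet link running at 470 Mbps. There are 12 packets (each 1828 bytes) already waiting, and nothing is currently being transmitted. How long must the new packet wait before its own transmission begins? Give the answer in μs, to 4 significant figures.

Each queued packet: L/R = 14624/470000000 = 31.1149 μs.
12 queued → 373.379 μs.
Queuing delay = 373.4 μs.

373.4 μs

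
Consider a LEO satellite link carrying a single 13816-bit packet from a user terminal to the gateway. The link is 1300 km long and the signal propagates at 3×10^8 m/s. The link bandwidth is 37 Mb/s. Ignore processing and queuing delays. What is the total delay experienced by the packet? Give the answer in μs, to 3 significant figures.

Transmission delay = L/R = 13816 / 37000000 = 373.405 μs.
Propagation delay = d/s = 1300000 m / 300000000 m/s = 4333.33 μs.
Total = 4710 μs.

4710 μs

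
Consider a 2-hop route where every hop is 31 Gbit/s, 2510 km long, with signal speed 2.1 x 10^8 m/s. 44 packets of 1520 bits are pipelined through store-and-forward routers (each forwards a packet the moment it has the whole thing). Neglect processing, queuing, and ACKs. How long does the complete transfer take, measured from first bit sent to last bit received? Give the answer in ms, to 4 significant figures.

23.91 ms

Per-hop transmission t_tx = L/R = 1520/31000000000 = 4.90323e-05 ms.
Per-hop propagation t_prop = 2510000/210000000 = 11.9524 ms.
Pipeline fill: first packet needs 2·t_tx to clear all hops; remaining 43 packets each add one t_tx.
Total = (2+44-1)·t_tx + 2·t_prop = 45·4.90323e-05 + 2·11.9524 = 23.91 ms.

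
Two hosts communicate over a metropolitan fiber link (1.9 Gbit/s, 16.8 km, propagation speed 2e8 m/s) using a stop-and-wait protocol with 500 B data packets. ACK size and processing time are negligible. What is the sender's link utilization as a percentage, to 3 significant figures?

t_tx = L/R = 4000/1900000000 = 2.10526e-06 s.
t_prop = 16800/200000000 = 8.4e-05 s; RTT = 0.000168 s.
Cycle = t_tx + RTT = 0.000170105 s.
Utilization = t_tx / cycle = 2.10526e-06/0.000170105 = 1.24 %.

1.24 %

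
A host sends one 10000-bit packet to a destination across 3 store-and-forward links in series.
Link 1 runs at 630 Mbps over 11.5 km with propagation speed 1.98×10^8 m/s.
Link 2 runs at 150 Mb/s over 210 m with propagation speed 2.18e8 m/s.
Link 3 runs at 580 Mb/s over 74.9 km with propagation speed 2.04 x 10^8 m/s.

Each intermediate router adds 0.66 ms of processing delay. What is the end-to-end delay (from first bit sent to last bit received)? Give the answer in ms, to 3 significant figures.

1.85 ms

Transmission delays (L/R per hop): 0.015873, 0.0666667, 0.0172414 ms; sum = 0.0997811 ms.
Propagation delays (d/s per hop): 0.0580808, 0.000963303, 0.367157 ms; sum = 0.426201 ms.
Processing at 2 router(s): 2 × 0.66 ms = 1.32 ms.
End-to-end = 1.85 ms.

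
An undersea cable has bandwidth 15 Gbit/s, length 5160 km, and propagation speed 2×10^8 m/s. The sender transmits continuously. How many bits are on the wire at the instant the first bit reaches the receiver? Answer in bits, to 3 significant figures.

Propagation delay = 5160000 / 200000000 = 0.0258 s.
BDP = R × t_prop = 15000000000 × 0.0258 = 387000000 bits.

387000000 bits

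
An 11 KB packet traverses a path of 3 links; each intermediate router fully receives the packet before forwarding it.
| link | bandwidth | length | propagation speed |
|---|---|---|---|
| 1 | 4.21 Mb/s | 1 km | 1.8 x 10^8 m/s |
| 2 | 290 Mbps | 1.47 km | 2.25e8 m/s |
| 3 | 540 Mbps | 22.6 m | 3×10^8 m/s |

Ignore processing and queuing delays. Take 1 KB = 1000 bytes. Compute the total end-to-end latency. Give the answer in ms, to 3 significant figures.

21.4 ms

L = 88000 bits.
Transmission delays (L/R per hop): 20.9026, 0.303448, 0.162963 ms; sum = 21.369 ms.
Propagation delays (d/s per hop): 0.00555556, 0.00653333, 7.53333e-05 ms; sum = 0.0121642 ms.
End-to-end = 21.4 ms.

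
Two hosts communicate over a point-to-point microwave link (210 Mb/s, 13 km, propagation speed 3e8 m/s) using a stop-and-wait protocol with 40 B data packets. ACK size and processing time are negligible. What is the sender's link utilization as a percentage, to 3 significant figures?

t_tx = L/R = 320/210000000 = 1.52381e-06 s.
t_prop = 13000/300000000 = 4.33333e-05 s; RTT = 8.66667e-05 s.
Cycle = t_tx + RTT = 8.81905e-05 s.
Utilization = t_tx / cycle = 1.52381e-06/8.81905e-05 = 1.73 %.

1.73 %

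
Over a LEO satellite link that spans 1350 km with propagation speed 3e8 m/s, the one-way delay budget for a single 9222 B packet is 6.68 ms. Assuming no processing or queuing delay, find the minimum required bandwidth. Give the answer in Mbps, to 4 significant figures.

33.84 Mbps

L = 73776 bits.
Propagation delay = 1350000 / 300000000 = 4.5 ms.
Transmission budget = 6.68 − 4.5 = 2.18 ms.
R ≥ L / t_tx = 73776 bits / 0.00218 s = 33.84 Mbps.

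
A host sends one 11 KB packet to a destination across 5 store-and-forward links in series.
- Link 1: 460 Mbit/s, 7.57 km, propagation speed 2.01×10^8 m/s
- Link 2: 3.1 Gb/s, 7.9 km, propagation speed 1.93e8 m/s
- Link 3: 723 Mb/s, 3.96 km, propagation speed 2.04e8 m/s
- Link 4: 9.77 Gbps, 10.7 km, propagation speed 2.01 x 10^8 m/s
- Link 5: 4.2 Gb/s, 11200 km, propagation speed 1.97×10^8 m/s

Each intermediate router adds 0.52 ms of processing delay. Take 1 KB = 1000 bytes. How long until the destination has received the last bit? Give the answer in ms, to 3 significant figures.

L = 88000 bits.
Transmission delays (L/R per hop): 0.191304, 0.0283871, 0.121715, 0.00900716, 0.0209524 ms; sum = 0.371366 ms.
Propagation delays (d/s per hop): 0.0376617, 0.0409326, 0.0194118, 0.0532338, 56.8528 ms; sum = 57.004 ms.
Processing at 4 router(s): 4 × 0.52 ms = 2.08 ms.
End-to-end = 59.5 ms.

59.5 ms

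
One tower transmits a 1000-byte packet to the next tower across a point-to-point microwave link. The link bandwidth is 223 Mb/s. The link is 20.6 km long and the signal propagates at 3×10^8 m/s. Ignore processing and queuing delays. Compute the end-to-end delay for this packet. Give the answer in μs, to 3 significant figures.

L = 1000 × 8 = 8000 bits.
Transmission delay = L/R = 8000 / 223000000 = 35.8744 μs.
Propagation delay = d/s = 20600 m / 300000000 m/s = 68.6667 μs.
Total = 105 μs.

105 μs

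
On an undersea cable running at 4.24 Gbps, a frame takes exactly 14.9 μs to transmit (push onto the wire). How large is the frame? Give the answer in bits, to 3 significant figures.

63200 bits

L = R × t_tx = 4240000000 b/s × 1.49e-05 s = 63176 bits.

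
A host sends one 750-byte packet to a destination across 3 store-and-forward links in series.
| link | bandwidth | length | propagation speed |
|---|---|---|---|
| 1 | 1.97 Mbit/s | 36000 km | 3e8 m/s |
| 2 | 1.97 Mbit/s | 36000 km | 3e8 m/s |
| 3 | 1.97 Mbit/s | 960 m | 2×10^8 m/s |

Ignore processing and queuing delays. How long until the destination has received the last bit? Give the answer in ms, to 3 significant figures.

249 ms

L = 750 × 8 = 6000 bits.
Transmission delay per hop = L/R = 6000/1970000 = 3.04569 ms; 3 hops → 9.13706 ms.
Propagation delays (d/s per hop): 120, 120, 0.0048 ms; sum = 240.005 ms.
End-to-end = 249 ms.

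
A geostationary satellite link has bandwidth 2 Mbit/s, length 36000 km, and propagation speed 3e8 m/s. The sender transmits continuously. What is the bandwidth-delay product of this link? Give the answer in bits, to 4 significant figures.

240000 bits

Propagation delay = 36000000 / 300000000 = 0.12 s.
BDP = R × t_prop = 2000000 × 0.12 = 240000 bits.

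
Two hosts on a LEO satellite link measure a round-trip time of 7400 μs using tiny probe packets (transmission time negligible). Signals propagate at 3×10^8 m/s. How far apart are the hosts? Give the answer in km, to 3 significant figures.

1110 km

One-way propagation = RTT/2 = 3700 μs.
d = s × t = 300000000 × 0.0037 = 1110 km.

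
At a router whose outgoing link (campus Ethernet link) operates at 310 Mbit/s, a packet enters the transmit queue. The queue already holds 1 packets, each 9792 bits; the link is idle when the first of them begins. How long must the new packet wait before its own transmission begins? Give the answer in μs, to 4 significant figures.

Each queued packet: L/R = 9792/310000000 = 31.5871 μs.
1 queued → 31.5871 μs.
Queuing delay = 31.59 μs.

31.59 μs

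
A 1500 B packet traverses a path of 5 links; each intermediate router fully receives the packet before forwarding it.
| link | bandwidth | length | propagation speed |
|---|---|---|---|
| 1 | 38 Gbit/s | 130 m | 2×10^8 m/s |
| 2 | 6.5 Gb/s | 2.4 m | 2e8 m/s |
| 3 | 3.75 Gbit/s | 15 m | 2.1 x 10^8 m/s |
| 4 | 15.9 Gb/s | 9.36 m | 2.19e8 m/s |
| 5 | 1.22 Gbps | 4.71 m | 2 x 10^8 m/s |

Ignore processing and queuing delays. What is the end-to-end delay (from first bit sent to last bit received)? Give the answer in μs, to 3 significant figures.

16.8 μs

L = 1500 × 8 = 12000 bits.
Transmission delays (L/R per hop): 0.315789, 1.84615, 3.2, 0.754717, 9.83607 μs; sum = 15.9527 μs.
Propagation delays (d/s per hop): 0.65, 0.012, 0.0714286, 0.0427397, 0.02355 μs; sum = 0.799718 μs.
End-to-end = 16.8 μs.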